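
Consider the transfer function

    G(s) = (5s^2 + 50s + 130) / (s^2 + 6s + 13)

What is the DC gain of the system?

G(0) = 10

Set s = 0: G(0) = (130) / (13) = 10.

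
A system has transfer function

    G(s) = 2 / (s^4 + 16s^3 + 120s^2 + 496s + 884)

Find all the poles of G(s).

The poles are the roots of the denominator s^4 + 16s^3 + 120s^2 + 496s + 884 = 0.
No real roots exist; factor into two real quadratics: (s^2 + 6s + 34)(s^2 + 10s + 26) = 0.
Each quadratic gives a conjugate pair via the quadratic formula.

s = -3 ± 5j, -5 ± j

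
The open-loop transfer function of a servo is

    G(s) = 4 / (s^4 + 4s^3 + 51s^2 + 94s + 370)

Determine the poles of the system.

The poles are the roots of the denominator s^4 + 4s^3 + 51s^2 + 94s + 370 = 0.
No real roots exist; factor into two real quadratics: (s^2 + 2s + 10)(s^2 + 2s + 37) = 0.
Each quadratic gives a conjugate pair via the quadratic formula.

s = -1 ± 3j, -1 ± 6j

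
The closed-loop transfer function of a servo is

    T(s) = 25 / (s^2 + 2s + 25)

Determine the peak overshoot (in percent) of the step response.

%OS ≈ 52.7%

Comparing s^2 + 2s + 25 to s^2 + 2ζωₙs + ωₙ²: ωₙ = 5 rad/s and ζ = 2/(2·5) = 0.2.
%OS = 100·exp(−πζ/√(1−ζ²)) = 100·exp(−π·0.2/√(1−0.2²)) ≈ 52.7%.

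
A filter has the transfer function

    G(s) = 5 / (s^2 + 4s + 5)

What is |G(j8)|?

|G(j8)| ≈ 0.07449

Substitute s = j8: numerator = 5, denominator = -59 + j32.
|G(j8)| = |5| / |-59 + j32| = 5 / 67.119 ≈ 0.07449.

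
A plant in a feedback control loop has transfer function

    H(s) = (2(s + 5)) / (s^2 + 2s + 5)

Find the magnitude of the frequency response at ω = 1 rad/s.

Substitute s = j1: numerator = 10 + j2, denominator = 4 + j2.
|H(j1)| = |10 + j2| / |4 + j2| = 10.198 / 4.4721 ≈ 2.280.

|H(j1)| ≈ 2.280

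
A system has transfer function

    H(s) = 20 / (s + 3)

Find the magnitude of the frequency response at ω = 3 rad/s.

Substitute s = j3: numerator = 20, denominator = 3 + j3.
|H(j3)| = |20| / |3 + j3| = 20 / 4.2426 ≈ 4.714.

|H(j3)| ≈ 4.714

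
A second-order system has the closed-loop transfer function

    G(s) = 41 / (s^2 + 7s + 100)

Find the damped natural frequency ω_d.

Comparing s^2 + 7s + 100 to s^2 + 2ζωₙs + ωₙ²: ωₙ = 10 rad/s and ζ = 7/(2·10) = 0.35.
ζωₙ = 7/2 = 3.5, so ω_d = ωₙ√(1−ζ²) = √(ωₙ² − (ζωₙ)²) = √(100 − 3.5²) = √87.75 ≈ 9.367 rad/s.

ω_d ≈ 9.367 rad/s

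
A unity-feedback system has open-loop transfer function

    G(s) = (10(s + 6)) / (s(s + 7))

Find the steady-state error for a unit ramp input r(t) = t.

e_ss = 0.1167

G(s) has one pole at the origin.
This is a Type 1 system. Kv = lim_{s→0} s·G(s) = 60/7.
e_ss = 1/Kv = 1/(60/7) = 7/60 ≈ 0.1167.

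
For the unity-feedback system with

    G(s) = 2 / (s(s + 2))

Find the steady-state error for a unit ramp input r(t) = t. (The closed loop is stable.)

G(s) has one pole at the origin.
This is a Type 1 system. Kv = lim_{s→0} s·G(s) = 2/2 = 1.
e_ss = 1/Kv = 1/(1) = 1.

e_ss = 1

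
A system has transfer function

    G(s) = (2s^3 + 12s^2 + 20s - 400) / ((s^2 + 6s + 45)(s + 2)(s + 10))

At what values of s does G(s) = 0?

Set the numerator to zero: 2s^3 + 12s^2 + 20s - 400 = 0, i.e. 2·(s^3 + 6s^2 + 10s - 200) = 0.
Factoring: (s^2 + 10s + 50)(s - 4) = 0.

s = -5 ± 5j, 4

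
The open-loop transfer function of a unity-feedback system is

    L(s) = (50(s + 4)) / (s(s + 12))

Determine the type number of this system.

Type 1

The denominator has 1 factor of s at the origin (free integrator), so this is a Type 1 system.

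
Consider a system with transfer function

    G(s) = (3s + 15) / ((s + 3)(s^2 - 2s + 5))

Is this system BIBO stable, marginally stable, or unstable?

The poles can be read from the denominator factors: s = -3, 1 ± 2j.
Since the pole(s) at s = 1 ± 2j lie in the right half-plane, the system is unstable.

unstable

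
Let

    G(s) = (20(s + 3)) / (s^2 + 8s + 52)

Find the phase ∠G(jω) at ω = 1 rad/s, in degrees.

∠G(j1) ≈ 9.520°

At s = j1: numerator = 60 + j20, denominator = 51 + j8.
∠G = ∠num − ∠den = 18.435° − (8.9149°) = 9.520°.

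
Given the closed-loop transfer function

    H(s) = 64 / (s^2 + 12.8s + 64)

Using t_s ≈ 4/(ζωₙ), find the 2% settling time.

Comparing s^2 + 12.8s + 64 to s^2 + 2ζωₙs + ωₙ²: ωₙ = 8 rad/s and ζ = 12.8/(2·8) = 0.8.
ζωₙ = 12.8/2 = 6.4, so t_s ≈ 4/(ζωₙ) = 4/6.4 = 0.6250 s.

t_s ≈ 0.6250 s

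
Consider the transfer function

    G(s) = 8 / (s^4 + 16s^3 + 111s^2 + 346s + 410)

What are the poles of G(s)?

The poles are the roots of the denominator s^4 + 16s^3 + 111s^2 + 346s + 410 = 0.
No real roots exist; factor into two real quadratics: (s^2 + 6s + 10)(s^2 + 10s + 41) = 0.
Each quadratic gives a conjugate pair via the quadratic formula.

s = -3 ± j, -5 ± 4j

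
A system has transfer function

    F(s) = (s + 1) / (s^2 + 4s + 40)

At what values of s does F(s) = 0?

s = -1

Set the numerator to zero: s + 1 = 0.
So s = -1.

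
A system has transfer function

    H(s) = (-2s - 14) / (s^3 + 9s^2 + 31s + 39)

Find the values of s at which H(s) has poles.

s = -3 + 2j, -3 - 2j, -3

The poles are the roots of the denominator s^3 + 9s^2 + 31s + 39 = 0.
Trying s = -3: the polynomial evaluates to 0, so (s + 3) is a factor.
Dividing out leaves s^2 + 6s + 13 = 0.
The quadratic formula then gives s = -3 ± 2j.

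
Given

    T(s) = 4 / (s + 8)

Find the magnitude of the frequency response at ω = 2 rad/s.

|T(j2)| ≈ 0.4851

Substitute s = j2: numerator = 4, denominator = 8 + j2.
|T(j2)| = |4| / |8 + j2| = 4 / 8.2462 ≈ 0.4851.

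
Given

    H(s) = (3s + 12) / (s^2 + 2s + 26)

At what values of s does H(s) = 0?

s = -4

Set the numerator to zero: 3s + 12 = 0, i.e. 3·(s + 4) = 0.
So s = -4.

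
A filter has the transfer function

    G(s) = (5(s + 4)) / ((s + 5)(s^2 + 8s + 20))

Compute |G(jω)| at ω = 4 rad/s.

Substitute s = j4: numerator = 20 + j20, denominator = -108 + j176.
|G(j4)| = |20 + j20| / |-108 + j176| = 28.284 / 206.49 ≈ 0.1370.

|G(j4)| ≈ 0.1370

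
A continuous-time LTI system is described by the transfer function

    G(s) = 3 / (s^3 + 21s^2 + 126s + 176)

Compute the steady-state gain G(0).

G(0) = 3/176 ≈ 0.01705

Set s = 0: G(0) = (3) / (176) = 3/176.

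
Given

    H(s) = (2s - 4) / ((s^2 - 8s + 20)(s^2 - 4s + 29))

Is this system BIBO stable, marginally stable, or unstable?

unstable

The poles can be read from the denominator factors: s = 4 + 2j, 4 - 2j, 2 + 5j, 2 - 5j.
Since the pole(s) at s = 4 ± 2j, 2 ± 5j lie in the right half-plane, the system is unstable.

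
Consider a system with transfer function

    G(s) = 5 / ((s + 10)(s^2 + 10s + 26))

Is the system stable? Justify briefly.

stable

The poles can be read from the denominator factors: s = -10, -5 ± j.
Since all poles lie strictly in the left half-plane, the system is stable.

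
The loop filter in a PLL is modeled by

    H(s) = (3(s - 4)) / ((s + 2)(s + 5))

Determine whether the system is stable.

stable

The poles can be read from the denominator factors: s = -2, -5.
Since all poles lie strictly in the left half-plane, the system is stable.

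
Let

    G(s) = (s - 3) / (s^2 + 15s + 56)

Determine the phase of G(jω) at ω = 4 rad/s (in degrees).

∠G(j4) ≈ 70.56°

At s = j4: numerator = -3 + j4, denominator = 40 + j60.
∠G = ∠num − ∠den = 126.87° − (56.310°) = 70.56°.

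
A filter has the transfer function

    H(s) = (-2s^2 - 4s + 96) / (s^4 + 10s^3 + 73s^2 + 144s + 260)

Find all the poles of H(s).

s = -1 + 2j, -1 - 2j, -4 + 6j, -4 - 6j

The poles are the roots of the denominator s^4 + 10s^3 + 73s^2 + 144s + 260 = 0.
No real roots exist; factor into two real quadratics: (s^2 + 2s + 5)(s^2 + 8s + 52) = 0.
Each quadratic gives a conjugate pair via the quadratic formula.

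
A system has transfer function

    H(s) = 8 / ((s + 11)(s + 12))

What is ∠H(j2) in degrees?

∠H(j2) ≈ -19.77°

At s = j2: numerator = 8, denominator = 128 + j46.
∠H = ∠num − ∠den = 0° − (19.767°) = -19.77°.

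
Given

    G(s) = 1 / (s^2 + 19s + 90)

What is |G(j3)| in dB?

|G(j3)|_dB ≈ -39.9 dB

Substitute s = j3: numerator = 1, denominator = 81 + j57.
|G(j3)| = |1| / |81 + j57| = 1 / 99.045 ≈ 0.01010.
In decibels: 20·log₁₀(0.01010) ≈ -39.9 dB.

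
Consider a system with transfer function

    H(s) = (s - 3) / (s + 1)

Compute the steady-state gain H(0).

Set s = 0: H(0) = (-3) / (1) = -3.

H(0) = -3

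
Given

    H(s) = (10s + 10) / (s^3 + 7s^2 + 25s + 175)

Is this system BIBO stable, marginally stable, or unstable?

marginally stable

The denominator s^3 + 7s^2 + 25s + 175 factors as (s^2 + 25)(s + 7), giving poles at s = ±5j, -7.
Since the simple pole(s) at s = 5j, -5j lie on the jω-axis with none in the right half-plane, the system is marginally stable.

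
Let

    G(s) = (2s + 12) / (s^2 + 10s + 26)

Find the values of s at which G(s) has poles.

s = -5 + j, -5 - j

The poles are the roots of the denominator s^2 + 10s + 26 = 0.
Using the quadratic formula: s = (-10 ± √(-4))/2 = -5 ± 1j.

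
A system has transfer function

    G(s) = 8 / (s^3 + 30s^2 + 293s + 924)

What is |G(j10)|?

Substitute s = j10: numerator = 8, denominator = -2076 + j1930.
|G(j10)| = |8| / |-2076 + j1930| = 8 / 2834.6 ≈ 0.002822.

|G(j10)| ≈ 0.002822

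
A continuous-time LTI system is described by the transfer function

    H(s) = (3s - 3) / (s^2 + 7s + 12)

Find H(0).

Set s = 0: H(0) = (-3) / (12) = -1/4.

H(0) = -1/4 ≈ -0.2500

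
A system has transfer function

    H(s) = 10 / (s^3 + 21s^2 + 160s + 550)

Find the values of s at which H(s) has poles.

The poles are the roots of the denominator s^3 + 21s^2 + 160s + 550 = 0.
Trying s = -11: the polynomial evaluates to 0, so (s + 11) is a factor.
Dividing out leaves s^2 + 10s + 50 = 0.
The quadratic formula then gives s = -5 ± 5j.

s = -5 ± 5j, -11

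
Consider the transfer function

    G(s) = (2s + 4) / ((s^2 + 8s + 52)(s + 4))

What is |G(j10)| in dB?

Substitute s = j10: numerator = 4 + j20, denominator = -992 - j160.
|G(j10)| = |4 + j20| / |-992 - j160| = 20.396 / 1004.8 ≈ 0.02030.
In decibels: 20·log₁₀(0.02030) ≈ -33.9 dB.

|G(j10)|_dB ≈ -33.9 dB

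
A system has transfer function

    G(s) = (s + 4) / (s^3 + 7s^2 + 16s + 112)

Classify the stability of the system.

marginally stable

The denominator s^3 + 7s^2 + 16s + 112 factors as (s^2 + 16)(s + 7), giving poles at s = ±4j, -7.
Since the simple pole(s) at s = ±4j lie on the jω-axis with none in the right half-plane, the system is marginally stable.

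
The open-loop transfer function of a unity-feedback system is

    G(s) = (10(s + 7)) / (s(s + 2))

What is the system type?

The denominator has 1 factor of s at the origin (free integrator), so this is a Type 1 system.

Type 1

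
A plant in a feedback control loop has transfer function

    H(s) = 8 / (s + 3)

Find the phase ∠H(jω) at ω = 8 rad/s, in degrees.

∠H(j8) ≈ -69.44°

At s = j8: numerator = 8, denominator = 3 + j8.
∠H = ∠num − ∠den = 0° − (69.444°) = -69.44°.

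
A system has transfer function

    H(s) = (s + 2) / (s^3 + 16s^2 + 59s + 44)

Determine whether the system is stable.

stable

The denominator s^3 + 16s^2 + 59s + 44 factors as (s + 4)(s + 11)(s + 1), giving poles at s = -4, -11, -1.
Since all poles lie strictly in the left half-plane, the system is stable.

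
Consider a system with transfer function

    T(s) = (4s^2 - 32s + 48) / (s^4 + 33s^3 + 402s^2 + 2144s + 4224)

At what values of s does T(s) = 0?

s = 6, 2

Set the numerator to zero: 4s^2 - 32s + 48 = 0, i.e. 4·(s^2 - 8s + 12) = 0.
Factoring: (s - 6)(s - 2) = 0.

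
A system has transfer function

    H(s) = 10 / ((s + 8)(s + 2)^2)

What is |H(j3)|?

Substitute s = j3: numerator = 10, denominator = -76 + j81.
|H(j3)| = |10| / |-76 + j81| = 10 / 111.07 ≈ 0.09003.

|H(j3)| ≈ 0.09003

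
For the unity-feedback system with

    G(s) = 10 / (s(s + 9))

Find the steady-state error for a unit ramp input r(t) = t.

G(s) has one pole at the origin.
This is a Type 1 system. Kv = lim_{s→0} s·G(s) = 10/9.
e_ss = 1/Kv = 1/(10/9) = 9/10 ≈ 0.9000.

e_ss = 0.9000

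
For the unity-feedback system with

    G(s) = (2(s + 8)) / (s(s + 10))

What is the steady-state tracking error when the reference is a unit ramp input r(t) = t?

G(s) has one pole at the origin.
This is a Type 1 system. Kv = lim_{s→0} s·G(s) = 16/10 = 8/5.
e_ss = 1/Kv = 1/(8/5) = 5/8 ≈ 0.6250.

e_ss = 0.6250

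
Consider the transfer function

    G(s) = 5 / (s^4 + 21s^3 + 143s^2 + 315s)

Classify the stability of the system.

marginally stable

The denominator s^4 + 21s^3 + 143s^2 + 315s factors as s(s + 9)(s + 7)(s + 5), giving poles at s = 0, -9, -7, -5.
Since the simple pole(s) at s = 0 lie on the jω-axis with none in the right half-plane, the system is marginally stable.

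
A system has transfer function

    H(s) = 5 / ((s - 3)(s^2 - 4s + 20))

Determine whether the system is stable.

The poles can be read from the denominator factors: s = 3, 2 ± 4j.
Since the pole(s) at s = 3, 2 ± 4j lie in the right half-plane, the system is unstable.

unstable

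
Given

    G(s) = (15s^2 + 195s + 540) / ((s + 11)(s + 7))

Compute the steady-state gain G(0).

Set s = 0: G(0) = (540) / (77) = 540/77.

G(0) = 540/77 ≈ 7.013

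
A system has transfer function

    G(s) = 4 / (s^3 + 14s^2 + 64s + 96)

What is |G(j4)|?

|G(j4)| ≈ 0.01733

Substitute s = j4: numerator = 4, denominator = -128 + j192.
|G(j4)| = |4| / |-128 + j192| = 4 / 230.76 ≈ 0.01733.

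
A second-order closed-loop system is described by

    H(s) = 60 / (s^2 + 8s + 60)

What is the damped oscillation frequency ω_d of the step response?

ω_d ≈ 6.633 rad/s

Comparing s^2 + 8s + 60 to s^2 + 2ζωₙs + ωₙ²: ωₙ = √60 ≈ 7.746 rad/s and ζ = 8/(2·√60) ≈ 0.5164.
ζωₙ = 8/2 = 4, so ω_d = ωₙ√(1−ζ²) = √(ωₙ² − (ζωₙ)²) = √(60 − 4²) = √44 ≈ 6.633 rad/s.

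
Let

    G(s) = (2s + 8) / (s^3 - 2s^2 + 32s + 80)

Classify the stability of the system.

unstable

The denominator s^3 - 2s^2 + 32s + 80 factors as (s^2 - 4s + 40)(s + 2), giving poles at s = 2 ± 6j, -2.
Since the pole(s) at s = 2 ± 6j lie in the right half-plane, the system is unstable.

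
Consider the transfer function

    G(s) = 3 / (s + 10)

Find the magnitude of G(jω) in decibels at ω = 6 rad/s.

|G(j6)|_dB ≈ -11.8 dB

Substitute s = j6: numerator = 3, denominator = 10 + j6.
|G(j6)| = |3| / |10 + j6| = 3 / 11.662 ≈ 0.2572.
In decibels: 20·log₁₀(0.2572) ≈ -11.8 dB.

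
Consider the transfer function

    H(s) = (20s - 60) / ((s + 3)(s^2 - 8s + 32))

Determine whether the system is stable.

unstable

The poles can be read from the denominator factors: s = -3, 4 ± 4j.
Since the pole(s) at s = 4 ± 4j lie in the right half-plane, the system is unstable.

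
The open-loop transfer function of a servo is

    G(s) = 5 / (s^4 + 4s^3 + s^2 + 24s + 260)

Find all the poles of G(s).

s = 2 + 3j, 2 - 3j, -4 + 2j, -4 - 2j

The poles are the roots of the denominator s^4 + 4s^3 + s^2 + 24s + 260 = 0.
No real roots exist; factor into two real quadratics: (s^2 - 4s + 13)(s^2 + 8s + 20) = 0.
Each quadratic gives a conjugate pair via the quadratic formula.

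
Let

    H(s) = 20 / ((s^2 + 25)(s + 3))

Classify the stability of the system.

The poles can be read from the denominator factors: s = 5j, -5j, -3.
Since the simple pole(s) at s = 5j, -5j lie on the jω-axis with none in the right half-plane, the system is marginally stable.

marginally stable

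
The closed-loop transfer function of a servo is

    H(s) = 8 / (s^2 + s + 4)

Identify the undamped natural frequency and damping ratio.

ωₙ = 2 rad/s, ζ = 0.25

Compare the denominator to the standard form s^2 + 2ζωₙs + ωₙ².
ωₙ² = 4, so ωₙ = 2 rad/s.
2ζωₙ = 1, so ζ = 1/(2·2) = 0.25.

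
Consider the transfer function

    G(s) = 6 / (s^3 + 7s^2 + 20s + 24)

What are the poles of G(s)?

The poles are the roots of the denominator s^3 + 7s^2 + 20s + 24 = 0.
Trying s = -3: the polynomial evaluates to 0, so (s + 3) is a factor.
Dividing out leaves s^2 + 4s + 8 = 0.
The quadratic formula then gives s = -2 ± 2j.

s = -2 ± 2j, -3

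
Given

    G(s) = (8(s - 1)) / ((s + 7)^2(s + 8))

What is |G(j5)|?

|G(j5)| ≈ 0.05843

Substitute s = j5: numerator = -8 + j40, denominator = -158 + j680.
|G(j5)| = |-8 + j40| / |-158 + j680| = 40.792 / 698.11 ≈ 0.05843.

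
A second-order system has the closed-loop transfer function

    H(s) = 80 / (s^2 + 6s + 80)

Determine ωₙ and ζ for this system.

ωₙ ≈ 8.944 rad/s, ζ ≈ 0.3354

Compare the denominator to the standard form s^2 + 2ζωₙs + ωₙ².
ωₙ² = 80, so ωₙ = √80 ≈ 8.944 rad/s.
2ζωₙ = 6, so ζ = 6/(2·√80) ≈ 0.3354.
With ζ = 0.3354 the response is underdamped.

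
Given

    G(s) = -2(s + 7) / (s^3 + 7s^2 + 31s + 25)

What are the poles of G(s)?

s = -3 + 4j, -3 - 4j, -1

The poles are the roots of the denominator s^3 + 7s^2 + 31s + 25 = 0.
Trying s = -1: the polynomial evaluates to 0, so (s + 1) is a factor.
Dividing out leaves s^2 + 6s + 25 = 0.
The quadratic formula then gives s = -3 ± 4j.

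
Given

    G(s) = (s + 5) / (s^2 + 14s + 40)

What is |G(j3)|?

Substitute s = j3: numerator = 5 + j3, denominator = 31 + j42.
|G(j3)| = |5 + j3| / |31 + j42| = 5.8310 / 52.202 ≈ 0.1117.

|G(j3)| ≈ 0.1117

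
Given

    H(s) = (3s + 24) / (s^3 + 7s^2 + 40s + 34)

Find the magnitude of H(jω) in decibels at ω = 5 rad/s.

|H(j5)|_dB ≈ -15.0 dB

Substitute s = j5: numerator = 24 + j15, denominator = -141 + j75.
|H(j5)| = |24 + j15| / |-141 + j75| = 28.302 / 159.71 ≈ 0.1772.
In decibels: 20·log₁₀(0.1772) ≈ -15.0 dB.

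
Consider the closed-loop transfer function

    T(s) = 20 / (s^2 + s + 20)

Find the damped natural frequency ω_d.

ω_d ≈ 4.444 rad/s

Comparing s^2 + s + 20 to s^2 + 2ζωₙs + ωₙ²: ωₙ = √20 ≈ 4.472 rad/s and ζ = 1/(2·√20) ≈ 0.1118.
ζωₙ = 1/2 = 0.5, so ω_d = ωₙ√(1−ζ²) = √(ωₙ² − (ζωₙ)²) = √(20 − 0.5²) = √19.75 ≈ 4.444 rad/s.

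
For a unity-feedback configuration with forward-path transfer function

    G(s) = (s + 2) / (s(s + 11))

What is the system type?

The denominator has 1 factor of s at the origin (free integrator), so this is a Type 1 system.

Type 1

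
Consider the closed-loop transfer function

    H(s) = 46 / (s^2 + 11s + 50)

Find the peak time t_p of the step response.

t_p ≈ 0.7069 s

Comparing s^2 + 11s + 50 to s^2 + 2ζωₙs + ωₙ²: ωₙ = √50 ≈ 7.071 rad/s and ζ = 11/(2·√50) ≈ 0.7778.
ζωₙ = 11/2 = 5.5, so ω_d = ωₙ√(1−ζ²) = √(ωₙ² − (ζωₙ)²) = √(50 − 5.5²) = √19.75 ≈ 4.444 rad/s.
t_p = π/ω_d = π/4.444 ≈ 0.7069 s.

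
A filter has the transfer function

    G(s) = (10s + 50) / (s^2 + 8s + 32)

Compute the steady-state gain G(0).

Set s = 0: G(0) = (50) / (32) = 25/16.

G(0) = 25/16 ≈ 1.562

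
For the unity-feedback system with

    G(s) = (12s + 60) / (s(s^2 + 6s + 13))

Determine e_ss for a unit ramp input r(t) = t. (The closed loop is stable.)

e_ss = 0.2167

G(s) has one pole at the origin.
This is a Type 1 system. Kv = lim_{s→0} s·G(s) = 60/13.
e_ss = 1/Kv = 1/(60/13) = 13/60 ≈ 0.2167.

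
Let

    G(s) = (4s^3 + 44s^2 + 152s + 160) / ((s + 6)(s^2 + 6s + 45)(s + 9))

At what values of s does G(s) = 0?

Set the numerator to zero: 4s^3 + 44s^2 + 152s + 160 = 0, i.e. 4·(s^3 + 11s^2 + 38s + 40) = 0.
Factoring: (s + 4)(s + 2)(s + 5) = 0.

s = -4, -2, -5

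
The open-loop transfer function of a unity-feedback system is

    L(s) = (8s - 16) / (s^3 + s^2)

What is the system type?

Type 2

Factor s from the denominator: s^3 + s^2 = s^2·(s + 1).
There are 2 poles at the origin, so the system is Type 2.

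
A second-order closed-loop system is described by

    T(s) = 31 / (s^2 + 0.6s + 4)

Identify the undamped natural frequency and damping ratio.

ωₙ = 2 rad/s, ζ = 0.15

Compare the denominator to the standard form s^2 + 2ζωₙs + ωₙ².
ωₙ² = 4, so ωₙ = 2 rad/s.
2ζωₙ = 0.6, so ζ = 0.6/(2·2) = 0.15.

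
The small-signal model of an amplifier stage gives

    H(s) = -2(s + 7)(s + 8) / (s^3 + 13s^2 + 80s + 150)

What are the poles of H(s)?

The poles are the roots of the denominator s^3 + 13s^2 + 80s + 150 = 0.
Trying s = -3: the polynomial evaluates to 0, so (s + 3) is a factor.
Dividing out leaves s^2 + 10s + 50 = 0.
The quadratic formula then gives s = -5 ± 5j.

s = -5 + 5j, -5 - 5j, -3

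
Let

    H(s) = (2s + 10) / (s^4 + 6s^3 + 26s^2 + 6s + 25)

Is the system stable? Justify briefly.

marginally stable

The denominator s^4 + 6s^3 + 26s^2 + 6s + 25 factors as (s^2 + 1)(s^2 + 6s + 25), giving poles at s = j, -j, -3 + 4j, -3 - 4j.
Since the simple pole(s) at s = j, -j lie on the jω-axis with none in the right half-plane, the system is marginally stable.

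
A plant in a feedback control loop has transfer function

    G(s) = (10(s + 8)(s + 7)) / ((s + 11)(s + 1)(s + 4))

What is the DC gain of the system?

At s = 0 each factor (s + a) contributes a and each (s^2 + bs + c) contributes c.
G(0) = 10·(8) · (7) / ((11) · (1) · (4)) = 560/44 = 140/11.

G(0) = 140/11 ≈ 12.73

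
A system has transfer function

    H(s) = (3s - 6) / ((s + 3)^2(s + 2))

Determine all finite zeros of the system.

s = 2

Set the numerator to zero: 3s - 6 = 0, i.e. 3·(s - 2) = 0.
So s = 2.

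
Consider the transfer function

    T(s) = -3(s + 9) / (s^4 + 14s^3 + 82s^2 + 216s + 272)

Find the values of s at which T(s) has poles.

The poles are the roots of the denominator s^4 + 14s^3 + 82s^2 + 216s + 272 = 0.
No real roots exist; factor into two real quadratics: (s^2 + 10s + 34)(s^2 + 4s + 8) = 0.
Each quadratic gives a conjugate pair via the quadratic formula.

s = -5 + 3j, -5 - 3j, -2 + 2j, -2 - 2j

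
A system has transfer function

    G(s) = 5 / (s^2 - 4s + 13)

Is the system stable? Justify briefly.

The denominator s^2 - 4s + 13 factors as (s^2 - 4s + 13), giving poles at s = 2 + 3j, 2 - 3j.
Since the pole(s) at s = 2 ± 3j lie in the right half-plane, the system is unstable.

unstable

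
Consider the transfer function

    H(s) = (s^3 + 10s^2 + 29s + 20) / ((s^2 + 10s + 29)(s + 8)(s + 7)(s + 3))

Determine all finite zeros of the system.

Set the numerator to zero: s^3 + 10s^2 + 29s + 20 = 0.
Factoring: (s + 4)(s + 1)(s + 5) = 0.

s = -4, -1, -5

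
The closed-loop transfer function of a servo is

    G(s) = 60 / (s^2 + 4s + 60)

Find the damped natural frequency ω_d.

Comparing s^2 + 4s + 60 to s^2 + 2ζωₙs + ωₙ²: ωₙ = √60 ≈ 7.746 rad/s and ζ = 4/(2·√60) ≈ 0.2582.
ζωₙ = 4/2 = 2, so ω_d = ωₙ√(1−ζ²) = √(ωₙ² − (ζωₙ)²) = √(60 − 2²) = √56 ≈ 7.483 rad/s.

ω_d ≈ 7.483 rad/s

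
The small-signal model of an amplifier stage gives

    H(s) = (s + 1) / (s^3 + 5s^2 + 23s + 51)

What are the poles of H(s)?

The poles are the roots of the denominator s^3 + 5s^2 + 23s + 51 = 0.
Trying s = -3: the polynomial evaluates to 0, so (s + 3) is a factor.
Dividing out leaves s^2 + 2s + 17 = 0.
The quadratic formula then gives s = -1 ± 4j.

s = -1 ± 4j, -3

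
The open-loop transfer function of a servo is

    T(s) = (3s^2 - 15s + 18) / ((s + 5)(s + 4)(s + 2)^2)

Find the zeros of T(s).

Set the numerator to zero: 3s^2 - 15s + 18 = 0, i.e. 3·(s^2 - 5s + 6) = 0.
Factoring: (s - 3)(s - 2) = 0.

s = 3, 2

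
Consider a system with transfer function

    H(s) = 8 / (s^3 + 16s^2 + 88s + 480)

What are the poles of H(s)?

s = -2 ± 6j, -12

The poles are the roots of the denominator s^3 + 16s^2 + 88s + 480 = 0.
Trying s = -12: the polynomial evaluates to 0, so (s + 12) is a factor.
Dividing out leaves s^2 + 4s + 40 = 0.
The quadratic formula then gives s = -2 ± 6j.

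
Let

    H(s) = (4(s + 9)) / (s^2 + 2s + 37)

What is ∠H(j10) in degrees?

At s = j10: numerator = 36 + j40, denominator = -63 + j20.
∠H = ∠num − ∠den = 48.013° − (162.39°) = -114.4°.

∠H(j10) ≈ -114.4°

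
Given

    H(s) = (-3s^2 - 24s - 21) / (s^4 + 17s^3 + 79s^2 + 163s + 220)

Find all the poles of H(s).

The poles are the roots of the denominator s^4 + 17s^3 + 79s^2 + 163s + 220 = 0.
Trying s = -11: the polynomial evaluates to 0, so (s + 11) is a factor.
Dividing out leaves s^3 + 6s^2 + 13s + 20 = 0.
This factors further as (s^2 + 2s + 5)(s + 4) = 0.

s = -1 + 2j, -1 - 2j, -11, -4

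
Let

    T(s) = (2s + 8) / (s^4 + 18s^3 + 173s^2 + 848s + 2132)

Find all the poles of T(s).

s = -4 + 6j, -4 - 6j, -5 + 4j, -5 - 4j

The poles are the roots of the denominator s^4 + 18s^3 + 173s^2 + 848s + 2132 = 0.
No real roots exist; factor into two real quadratics: (s^2 + 8s + 52)(s^2 + 10s + 41) = 0.
Each quadratic gives a conjugate pair via the quadratic formula.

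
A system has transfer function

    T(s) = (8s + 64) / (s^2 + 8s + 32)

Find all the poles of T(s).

The poles are the roots of the denominator s^2 + 8s + 32 = 0.
Using the quadratic formula: s = (-8 ± √(-64))/2 = -4 ± 4j.

s = -4 ± 4j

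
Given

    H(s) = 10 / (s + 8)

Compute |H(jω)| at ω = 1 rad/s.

|H(j1)| ≈ 1.240

Substitute s = j1: numerator = 10, denominator = 8 + j1.
|H(j1)| = |10| / |8 + j1| = 10 / 8.0623 ≈ 1.240.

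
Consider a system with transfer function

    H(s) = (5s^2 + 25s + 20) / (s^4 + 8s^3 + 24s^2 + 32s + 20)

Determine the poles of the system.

The poles are the roots of the denominator s^4 + 8s^3 + 24s^2 + 32s + 20 = 0.
No real roots exist; factor into two real quadratics: (s^2 + 6s + 10)(s^2 + 2s + 2) = 0.
Each quadratic gives a conjugate pair via the quadratic formula.

s = -3 + j, -3 - j, -1 + j, -1 - j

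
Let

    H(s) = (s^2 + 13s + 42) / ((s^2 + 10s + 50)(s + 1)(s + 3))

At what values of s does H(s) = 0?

s = -7, -6

Set the numerator to zero: s^2 + 13s + 42 = 0.
Factoring: (s + 7)(s + 6) = 0.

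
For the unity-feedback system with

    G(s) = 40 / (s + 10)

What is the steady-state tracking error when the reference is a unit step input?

G(s) has no poles at the origin.
This is a Type 0 system. Kp = lim_{s→0} G(s) = 40/10 = 4.
e_ss = 1/(1 + Kp) = 1/(1 + 4) = 1/5 ≈ 0.2000.

e_ss = 0.2000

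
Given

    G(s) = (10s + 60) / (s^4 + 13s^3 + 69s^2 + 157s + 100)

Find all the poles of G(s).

s = -4 ± 3j, -4, -1

The poles are the roots of the denominator s^4 + 13s^3 + 69s^2 + 157s + 100 = 0.
Trying s = -4: the polynomial evaluates to 0, so (s + 4) is a factor.
Dividing out leaves s^3 + 9s^2 + 33s + 25 = 0.
This factors further as (s^2 + 8s + 25)(s + 1) = 0.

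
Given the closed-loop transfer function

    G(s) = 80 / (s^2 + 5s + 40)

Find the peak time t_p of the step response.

Comparing s^2 + 5s + 40 to s^2 + 2ζωₙs + ωₙ²: ωₙ = √40 ≈ 6.325 rad/s and ζ = 5/(2·√40) ≈ 0.3953.
ζωₙ = 5/2 = 2.5, so ω_d = ωₙ√(1−ζ²) = √(ωₙ² − (ζωₙ)²) = √(40 − 2.5²) = √33.75 ≈ 5.809 rad/s.
t_p = π/ω_d = π/5.809 ≈ 0.5408 s.

t_p ≈ 0.5408 s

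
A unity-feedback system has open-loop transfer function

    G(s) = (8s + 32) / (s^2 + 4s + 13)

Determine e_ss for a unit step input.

e_ss = 0.2889

G(s) has no poles at the origin.
This is a Type 0 system. Kp = lim_{s→0} G(s) = 32/13.
e_ss = 1/(1 + Kp) = 1/(1 + 32/13) = 13/45 ≈ 0.2889.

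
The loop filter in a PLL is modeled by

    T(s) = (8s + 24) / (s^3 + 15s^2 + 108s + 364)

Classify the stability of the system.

The denominator s^3 + 15s^2 + 108s + 364 factors as (s^2 + 8s + 52)(s + 7), giving poles at s = -4 ± 6j, -7.
Since all poles lie strictly in the left half-plane, the system is stable.

stable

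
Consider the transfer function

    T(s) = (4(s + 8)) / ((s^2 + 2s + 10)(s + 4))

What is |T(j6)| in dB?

|T(j6)|_dB ≈ -14.3 dB

Substitute s = j6: numerator = 32 + j24, denominator = -176 - j108.
|T(j6)| = |32 + j24| / |-176 - j108| = 40 / 206.49 ≈ 0.1937.
In decibels: 20·log₁₀(0.1937) ≈ -14.3 dB.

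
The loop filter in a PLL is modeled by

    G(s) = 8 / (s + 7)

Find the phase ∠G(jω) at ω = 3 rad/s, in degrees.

∠G(j3) ≈ -23.20°

At s = j3: numerator = 8, denominator = 7 + j3.
∠G = ∠num − ∠den = 0° − (23.199°) = -23.20°.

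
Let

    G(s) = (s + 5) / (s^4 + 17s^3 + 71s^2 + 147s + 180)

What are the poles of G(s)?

The poles are the roots of the denominator s^4 + 17s^3 + 71s^2 + 147s + 180 = 0.
Trying s = -12: the polynomial evaluates to 0, so (s + 12) is a factor.
Dividing out leaves s^3 + 5s^2 + 11s + 15 = 0.
This factors further as (s + 3)(s^2 + 2s + 5) = 0.

s = -12, -3, -1 + 2j, -1 - 2j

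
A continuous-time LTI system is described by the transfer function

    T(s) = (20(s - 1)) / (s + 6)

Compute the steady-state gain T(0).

T(0) = -10/3 ≈ -3.333

At s = 0 each factor (s + a) contributes a and each (s^2 + bs + c) contributes c.
T(0) = 20·(-1) / ((6)) = -20/6 = -10/3.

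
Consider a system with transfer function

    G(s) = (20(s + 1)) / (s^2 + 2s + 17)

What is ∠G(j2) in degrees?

At s = j2: numerator = 20 + j40, denominator = 13 + j4.
∠G = ∠num − ∠den = 63.435° − (17.103°) = 46.33°.

∠G(j2) ≈ 46.33°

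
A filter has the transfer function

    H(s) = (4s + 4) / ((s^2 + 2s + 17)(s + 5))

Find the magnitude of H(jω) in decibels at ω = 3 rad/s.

Substitute s = j3: numerator = 4 + j12, denominator = 22 + j54.
|H(j3)| = |4 + j12| / |22 + j54| = 12.649 / 58.310 ≈ 0.2169.
In decibels: 20·log₁₀(0.2169) ≈ -13.3 dB.

|H(j3)|_dB ≈ -13.3 dB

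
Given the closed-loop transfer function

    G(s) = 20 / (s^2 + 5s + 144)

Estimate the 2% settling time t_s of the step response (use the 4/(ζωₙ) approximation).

Comparing s^2 + 5s + 144 to s^2 + 2ζωₙs + ωₙ²: ωₙ = 12 rad/s and ζ = 5/(2·12) ≈ 0.2083.
ζωₙ = 5/2 = 2.5, so t_s ≈ 4/(ζωₙ) = 4/2.5 = 1.600 s.

t_s ≈ 1.600 s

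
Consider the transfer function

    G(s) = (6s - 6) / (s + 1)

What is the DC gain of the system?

G(0) = -6

Set s = 0: G(0) = (-6) / (1) = -6.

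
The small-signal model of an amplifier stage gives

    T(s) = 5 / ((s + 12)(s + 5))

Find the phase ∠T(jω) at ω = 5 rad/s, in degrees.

∠T(j5) ≈ -67.62°

At s = j5: numerator = 5, denominator = 35 + j85.
∠T = ∠num − ∠den = 0° − (67.620°) = -67.62°.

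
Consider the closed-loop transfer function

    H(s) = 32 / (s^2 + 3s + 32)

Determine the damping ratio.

ζ ≈ 0.2652

Compare the denominator to the standard form s^2 + 2ζωₙs + ωₙ².
ωₙ² = 32, so ωₙ = √32 ≈ 5.657 rad/s.
2ζωₙ = 3, so ζ = 3/(2·√32) ≈ 0.2652.
With ζ = 0.2652 the response is underdamped.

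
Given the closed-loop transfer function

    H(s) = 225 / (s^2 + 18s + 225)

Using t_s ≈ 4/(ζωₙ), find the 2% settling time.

Comparing s^2 + 18s + 225 to s^2 + 2ζωₙs + ωₙ²: ωₙ = 15 rad/s and ζ = 18/(2·15) = 0.6.
ζωₙ = 18/2 = 9, so t_s ≈ 4/(ζωₙ) = 4/9 ≈ 0.4444 s.

t_s ≈ 0.4444 s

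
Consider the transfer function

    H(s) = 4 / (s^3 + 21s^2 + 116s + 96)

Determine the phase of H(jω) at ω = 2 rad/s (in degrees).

At s = j2: numerator = 4, denominator = 12 + j224.
∠H = ∠num − ∠den = 0° − (86.934°) = -86.93°.

∠H(j2) ≈ -86.93°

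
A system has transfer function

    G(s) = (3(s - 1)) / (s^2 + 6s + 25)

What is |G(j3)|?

Substitute s = j3: numerator = -3 + j9, denominator = 16 + j18.
|G(j3)| = |-3 + j9| / |16 + j18| = 9.4868 / 24.083 ≈ 0.3939.

|G(j3)| ≈ 0.3939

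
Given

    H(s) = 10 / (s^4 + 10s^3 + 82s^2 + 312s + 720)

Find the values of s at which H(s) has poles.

The poles are the roots of the denominator s^4 + 10s^3 + 82s^2 + 312s + 720 = 0.
No real roots exist; factor into two real quadratics: (s^2 + 6s + 18)(s^2 + 4s + 40) = 0.
Each quadratic gives a conjugate pair via the quadratic formula.

s = -3 ± 3j, -2 ± 6j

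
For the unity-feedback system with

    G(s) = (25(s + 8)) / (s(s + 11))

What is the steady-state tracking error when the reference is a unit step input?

G(s) has one pole at the origin.
This is a Type 1 system; for a step input the steady-state error is zero.

e_ss = 0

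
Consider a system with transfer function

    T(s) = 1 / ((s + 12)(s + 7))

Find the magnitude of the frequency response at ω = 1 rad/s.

Substitute s = j1: numerator = 1, denominator = 83 + j19.
|T(j1)| = |1| / |83 + j19| = 1 / 85.147 ≈ 0.01174.

|T(j1)| ≈ 0.01174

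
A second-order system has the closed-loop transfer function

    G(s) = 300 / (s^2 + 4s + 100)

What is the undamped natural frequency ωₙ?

Compare the denominator to the standard form s^2 + 2ζωₙs + ωₙ².
ωₙ² = 100, so ωₙ = 10 rad/s.

ωₙ = 10 rad/s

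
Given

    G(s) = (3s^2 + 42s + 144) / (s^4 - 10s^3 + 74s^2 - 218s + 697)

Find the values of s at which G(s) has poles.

The poles are the roots of the denominator s^4 - 10s^3 + 74s^2 - 218s + 697 = 0.
No real roots exist; factor into two real quadratics: (s^2 - 2s + 17)(s^2 - 8s + 41) = 0.
Each quadratic gives a conjugate pair via the quadratic formula.

s = 1 ± 4j, 4 ± 5j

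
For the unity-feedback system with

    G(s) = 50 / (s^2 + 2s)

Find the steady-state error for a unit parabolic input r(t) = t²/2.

e_ss = ∞

G(s) has one pole at the origin.
This is a Type 1 system; Ka = lim_{s→0} s^2·G(s) = 0, so the steady-state error for a parabola input is infinite.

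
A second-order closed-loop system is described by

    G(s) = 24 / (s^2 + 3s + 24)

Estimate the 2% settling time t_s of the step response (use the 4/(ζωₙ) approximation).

Comparing s^2 + 3s + 24 to s^2 + 2ζωₙs + ωₙ²: ωₙ = √24 ≈ 4.899 rad/s and ζ = 3/(2·√24) ≈ 0.3062.
ζωₙ = 3/2 = 1.5, so t_s ≈ 4/(ζωₙ) = 4/1.5 ≈ 2.667 s.

t_s ≈ 2.667 s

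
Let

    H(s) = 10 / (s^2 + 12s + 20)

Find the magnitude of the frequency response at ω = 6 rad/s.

|H(j6)| ≈ 0.1356

Substitute s = j6: numerator = 10, denominator = -16 + j72.
|H(j6)| = |10| / |-16 + j72| = 10 / 73.756 ≈ 0.1356.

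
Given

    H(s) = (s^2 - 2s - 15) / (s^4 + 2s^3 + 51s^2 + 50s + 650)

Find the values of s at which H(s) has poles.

s = 5j, -5j, -1 + 5j, -1 - 5j

The poles are the roots of the denominator s^4 + 2s^3 + 51s^2 + 50s + 650 = 0.
No real roots exist; factor into two real quadratics: (s^2 + 25)(s^2 + 2s + 26) = 0.
Each quadratic gives a conjugate pair via the quadratic formula.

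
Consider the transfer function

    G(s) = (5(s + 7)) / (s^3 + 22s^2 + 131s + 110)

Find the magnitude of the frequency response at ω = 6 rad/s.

|G(j6)| ≈ 0.05186

Substitute s = j6: numerator = 35 + j30, denominator = -682 + j570.
|G(j6)| = |35 + j30| / |-682 + j570| = 46.098 / 888.83 ≈ 0.05186.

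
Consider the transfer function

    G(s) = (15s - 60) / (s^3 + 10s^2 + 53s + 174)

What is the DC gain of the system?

G(0) = -10/29 ≈ -0.3448

Set s = 0: G(0) = (-60) / (174) = -10/29.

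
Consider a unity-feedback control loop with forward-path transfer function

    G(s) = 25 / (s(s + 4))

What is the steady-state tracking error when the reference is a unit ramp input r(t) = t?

e_ss = 0.1600

G(s) has one pole at the origin.
This is a Type 1 system. Kv = lim_{s→0} s·G(s) = 25/4.
e_ss = 1/Kv = 1/(25/4) = 4/25 ≈ 0.1600.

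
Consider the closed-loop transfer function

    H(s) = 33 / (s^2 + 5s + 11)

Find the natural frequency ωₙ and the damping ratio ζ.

Compare the denominator to the standard form s^2 + 2ζωₙs + ωₙ².
ωₙ² = 11, so ωₙ = √11 ≈ 3.317 rad/s.
2ζωₙ = 5, so ζ = 5/(2·√11) ≈ 0.7538.

ωₙ ≈ 3.317 rad/s, ζ ≈ 0.7538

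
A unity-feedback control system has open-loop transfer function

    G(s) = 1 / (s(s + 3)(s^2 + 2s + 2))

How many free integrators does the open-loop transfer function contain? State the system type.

The denominator has 1 factor of s at the origin (free integrator), so this is a Type 1 system.

Type 1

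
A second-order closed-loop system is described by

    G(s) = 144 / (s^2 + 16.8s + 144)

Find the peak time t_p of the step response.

Comparing s^2 + 16.8s + 144 to s^2 + 2ζωₙs + ωₙ²: ωₙ = 12 rad/s and ζ = 16.8/(2·12) = 0.7.
ζωₙ = 16.8/2 = 8.4, so ω_d = ωₙ√(1−ζ²) = √(ωₙ² − (ζωₙ)²) = √(144 − 8.4²) = √73.44 ≈ 8.570 rad/s.
t_p = π/ω_d = π/8.570 ≈ 0.3666 s.

t_p ≈ 0.3666 s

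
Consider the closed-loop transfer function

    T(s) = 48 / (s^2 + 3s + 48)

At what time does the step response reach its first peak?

t_p ≈ 0.4645 s

Comparing s^2 + 3s + 48 to s^2 + 2ζωₙs + ωₙ²: ωₙ = √48 ≈ 6.928 rad/s and ζ = 3/(2·√48) ≈ 0.2165.
ζωₙ = 3/2 = 1.5, so ω_d = ωₙ√(1−ζ²) = √(ωₙ² − (ζωₙ)²) = √(48 − 1.5²) = √45.75 ≈ 6.764 rad/s.
t_p = π/ω_d = π/6.764 ≈ 0.4645 s.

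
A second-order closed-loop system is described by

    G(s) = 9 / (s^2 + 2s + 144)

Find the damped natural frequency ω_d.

Comparing s^2 + 2s + 144 to s^2 + 2ζωₙs + ωₙ²: ωₙ = 12 rad/s and ζ = 2/(2·12) ≈ 0.08333.
ζωₙ = 2/2 = 1, so ω_d = ωₙ√(1−ζ²) = √(ωₙ² − (ζωₙ)²) = √(144 − 1²) = √143 ≈ 11.96 rad/s.

ω_d ≈ 11.96 rad/s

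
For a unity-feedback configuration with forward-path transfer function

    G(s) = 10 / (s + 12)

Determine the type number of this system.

The denominator has no factor of s at the origin — no free integrator — so this is a Type 0 system.

Type 0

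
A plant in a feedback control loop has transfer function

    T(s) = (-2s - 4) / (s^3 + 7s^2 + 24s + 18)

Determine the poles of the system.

s = -3 ± 3j, -1

The poles are the roots of the denominator s^3 + 7s^2 + 24s + 18 = 0.
Trying s = -1: the polynomial evaluates to 0, so (s + 1) is a factor.
Dividing out leaves s^2 + 6s + 18 = 0.
The quadratic formula then gives s = -3 ± 3j.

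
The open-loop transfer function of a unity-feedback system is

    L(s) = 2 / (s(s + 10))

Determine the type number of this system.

Type 1

The denominator has 1 factor of s at the origin (free integrator), so this is a Type 1 system.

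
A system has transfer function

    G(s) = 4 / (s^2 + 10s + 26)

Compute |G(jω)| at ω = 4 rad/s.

Substitute s = j4: numerator = 4, denominator = 10 + j40.
|G(j4)| = |4| / |10 + j40| = 4 / 41.231 ≈ 0.09701.

|G(j4)| ≈ 0.09701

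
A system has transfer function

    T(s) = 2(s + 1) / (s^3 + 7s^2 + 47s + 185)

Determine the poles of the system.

s = -1 ± 6j, -5

The poles are the roots of the denominator s^3 + 7s^2 + 47s + 185 = 0.
Trying s = -5: the polynomial evaluates to 0, so (s + 5) is a factor.
Dividing out leaves s^2 + 2s + 37 = 0.
The quadratic formula then gives s = -1 ± 6j.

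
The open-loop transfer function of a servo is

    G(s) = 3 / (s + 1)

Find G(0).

G(0) = 3

Set s = 0: G(0) = (3) / (1) = 3.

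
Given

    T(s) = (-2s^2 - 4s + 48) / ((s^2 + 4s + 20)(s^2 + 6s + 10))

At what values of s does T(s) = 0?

s = 4, -6

Set the numerator to zero: -2s^2 - 4s + 48 = 0, i.e. -2·(s^2 + 2s - 24) = 0.
Factoring: (s - 4)(s + 6) = 0.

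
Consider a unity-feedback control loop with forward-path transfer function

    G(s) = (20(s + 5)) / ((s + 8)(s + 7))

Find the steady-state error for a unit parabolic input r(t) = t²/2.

e_ss = ∞

G(s) has no poles at the origin.
This is a Type 0 system; Ka = lim_{s→0} s^2·G(s) = 0, so the steady-state error for a parabola input is infinite.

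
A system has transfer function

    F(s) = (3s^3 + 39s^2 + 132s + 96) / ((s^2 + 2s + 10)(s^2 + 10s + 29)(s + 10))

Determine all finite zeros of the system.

Set the numerator to zero: 3s^3 + 39s^2 + 132s + 96 = 0, i.e. 3·(s^3 + 13s^2 + 44s + 32) = 0.
Factoring: (s + 1)(s + 4)(s + 8) = 0.

s = -1, -4, -8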